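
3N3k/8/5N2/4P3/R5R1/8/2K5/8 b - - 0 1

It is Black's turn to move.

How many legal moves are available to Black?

0

Black to move; king on h8.
In check: no.
Legal moves: none.
Count: 0.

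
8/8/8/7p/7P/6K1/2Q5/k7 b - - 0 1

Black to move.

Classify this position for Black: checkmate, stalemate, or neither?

stalemate

Black to move; black king on a1.
In check: no.
King squares — b1: attacked by Qc2; a2: attacked by Qc2; b2: attacked by Qc2.
Legal moves for Black: none.
Not in check and no legal moves → stalemate.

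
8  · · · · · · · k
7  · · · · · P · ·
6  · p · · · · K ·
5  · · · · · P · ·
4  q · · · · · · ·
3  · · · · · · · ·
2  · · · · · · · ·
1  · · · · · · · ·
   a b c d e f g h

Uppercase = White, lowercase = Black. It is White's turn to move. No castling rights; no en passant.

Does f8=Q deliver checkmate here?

yes

After f8=Q: black king on h8; in check: yes, from the white queen on f8.
King squares — g7: attacked by Kg6; h7: attacked by Kg6; g8: attacked by Qf8.
Black has no legal moves → checkmate.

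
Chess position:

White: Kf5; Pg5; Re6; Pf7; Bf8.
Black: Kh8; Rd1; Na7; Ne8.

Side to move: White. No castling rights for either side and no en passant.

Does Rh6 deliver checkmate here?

yes

After Rh6: black king on h8; in check: yes, from the white rook on h6.
King squares — g7: attacked by Bf8; h7: attacked by Rh6; g8: attacked by Pf7.
Black has no legal moves → checkmate.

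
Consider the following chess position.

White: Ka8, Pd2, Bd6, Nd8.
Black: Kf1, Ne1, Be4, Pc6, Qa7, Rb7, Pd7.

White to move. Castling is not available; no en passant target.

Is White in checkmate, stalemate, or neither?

checkmate

White to move; white king on a8.
In check: yes, from the black queen on a7.
King squares — a7: attacked by Rb7; b7: attacked by Qa7; b8: attacked by Qa7.
Legal moves for White: none.
In check with no legal moves → checkmate.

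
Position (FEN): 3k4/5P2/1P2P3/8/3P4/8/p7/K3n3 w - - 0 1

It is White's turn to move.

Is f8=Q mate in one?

After f8=Q: black king on d8; in check: yes, from the white queen on f8.
King squares — c7: attacked by Pb6; d7: attacked by Pe6; e7: attacked by Qf8; c8: attacked by Qf8; e8: attacked by Qf8.
Black has no legal moves → checkmate.

yes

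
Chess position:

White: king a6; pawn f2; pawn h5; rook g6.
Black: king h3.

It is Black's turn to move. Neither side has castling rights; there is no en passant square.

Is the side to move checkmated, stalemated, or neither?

Black to move; black king on h3.
In check: no.
Legal moves for Black: Kh4, Kh2.
Black has 2 legal moves and is not in check → neither.

neither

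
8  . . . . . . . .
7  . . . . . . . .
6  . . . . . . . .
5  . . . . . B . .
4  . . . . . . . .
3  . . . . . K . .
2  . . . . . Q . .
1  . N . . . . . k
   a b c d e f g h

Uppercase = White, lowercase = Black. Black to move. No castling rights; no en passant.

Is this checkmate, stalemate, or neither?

Black to move; black king on h1.
In check: no.
King squares — g1: attacked by Qf2; g2: attacked by Qf2; h2: attacked by Qf2.
Legal moves for Black: none.
Not in check and no legal moves → stalemate.

stalemate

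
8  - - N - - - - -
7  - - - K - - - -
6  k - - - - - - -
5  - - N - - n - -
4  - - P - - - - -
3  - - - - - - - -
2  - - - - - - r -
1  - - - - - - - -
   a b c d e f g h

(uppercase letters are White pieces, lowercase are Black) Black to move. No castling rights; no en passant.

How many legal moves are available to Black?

Black to move; king on a6.
In check: yes, from the white knight on c5.
Legal moves: Ka5.
Count: 1.

1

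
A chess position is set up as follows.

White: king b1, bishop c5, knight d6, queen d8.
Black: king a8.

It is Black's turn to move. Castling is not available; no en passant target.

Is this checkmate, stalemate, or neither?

checkmate

Black to move; black king on a8.
In check: yes, from the white queen on d8.
King squares — a7: attacked by Bc5; b7: attacked by Nd6; b8: attacked by Qd8.
Legal moves for Black: none.
In check with no legal moves → checkmate.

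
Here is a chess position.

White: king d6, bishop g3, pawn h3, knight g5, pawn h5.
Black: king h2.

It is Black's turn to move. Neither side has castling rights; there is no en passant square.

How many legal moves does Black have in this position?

Black to move; king on h2.
In check: yes, from the white bishop on g3.
Legal moves: Kxg3, Kg2, Kh1, Kg1.
Count: 4.

4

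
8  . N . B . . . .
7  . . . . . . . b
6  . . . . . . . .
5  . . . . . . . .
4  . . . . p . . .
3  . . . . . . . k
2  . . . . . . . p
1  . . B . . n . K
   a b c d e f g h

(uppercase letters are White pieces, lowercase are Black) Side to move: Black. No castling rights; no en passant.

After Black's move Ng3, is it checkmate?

After Ng3: white king on h1; in check: yes, from the black knight on g3.
King squares — g1: attacked by Ph2; g2: attacked by Kh3; h2: attacked by Kh3.
White has no legal moves → checkmate.

yes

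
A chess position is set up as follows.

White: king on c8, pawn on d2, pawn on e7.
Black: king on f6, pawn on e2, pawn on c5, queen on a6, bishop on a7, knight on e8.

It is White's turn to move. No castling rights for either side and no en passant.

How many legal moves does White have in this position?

2

White to move; king on c8.
In check: yes, from the black queen on a6.
Legal moves: Kd8, Kd7.
Count: 2.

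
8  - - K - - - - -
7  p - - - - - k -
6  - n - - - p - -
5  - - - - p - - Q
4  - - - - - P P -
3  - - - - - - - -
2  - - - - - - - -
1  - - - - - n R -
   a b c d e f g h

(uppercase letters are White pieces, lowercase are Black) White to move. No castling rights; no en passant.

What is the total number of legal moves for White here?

4

White to move; king on c8.
In check: yes, from the black knight on b6.
Legal moves: Kd8, Kb8, Kc7, Kb7.
Count: 4.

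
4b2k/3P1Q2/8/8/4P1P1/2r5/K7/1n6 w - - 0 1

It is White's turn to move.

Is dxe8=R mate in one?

After dxe8=R: black king on h8; in check: yes, from the white rook on e8.
King squares — g7: attacked by Qf7; h7: attacked by Qf7; g8: attacked by Qf7.
Black has no legal moves → checkmate.

yes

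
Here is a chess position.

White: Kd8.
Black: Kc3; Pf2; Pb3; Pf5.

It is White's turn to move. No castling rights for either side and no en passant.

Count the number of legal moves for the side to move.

5

White to move; king on d8.
In check: no.
Legal moves: Ke8, Kc8, Ke7, Kd7, Kc7.
Count: 5.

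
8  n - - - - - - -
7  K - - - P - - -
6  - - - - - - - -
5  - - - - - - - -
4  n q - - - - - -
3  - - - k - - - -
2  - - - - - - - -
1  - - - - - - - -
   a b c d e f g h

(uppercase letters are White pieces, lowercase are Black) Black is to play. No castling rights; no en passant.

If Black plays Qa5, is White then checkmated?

no

After Qa5: white king on a7; in check: yes, from the black queen on a5.
White has 2 legal replies: Kb8, Kb7.
In check but a legal move exists → not checkmate.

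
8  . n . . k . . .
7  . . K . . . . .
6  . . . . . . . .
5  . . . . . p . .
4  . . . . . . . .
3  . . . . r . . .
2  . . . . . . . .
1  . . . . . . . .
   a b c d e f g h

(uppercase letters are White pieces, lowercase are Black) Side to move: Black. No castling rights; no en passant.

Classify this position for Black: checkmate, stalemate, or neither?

Black to move; black king on e8.
In check: no.
Legal moves for Black include: Kf8, Kf7, Ke7, Nd7, Nc6, Na6+, Re7+, Re6, Re5, Re4, Rh3, Rg3, Rf3, Rd3, Rc3+, Rb3, Ra3, Re2, ... (list truncated; more exist).
Black has legal moves and is not in check → neither.

neither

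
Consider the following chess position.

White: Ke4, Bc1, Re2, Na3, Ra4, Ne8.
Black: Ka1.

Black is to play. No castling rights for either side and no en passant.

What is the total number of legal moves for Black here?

Black to move; king on a1.
In check: no.
Legal moves: none.
Count: 0.

0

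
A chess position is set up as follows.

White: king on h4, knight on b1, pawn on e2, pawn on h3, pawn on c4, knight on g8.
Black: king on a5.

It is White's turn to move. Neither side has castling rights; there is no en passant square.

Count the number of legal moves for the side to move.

White to move; king on h4.
In check: no.
Legal moves: Ne7, Nh6, Nf6, Kh5, Kg5, Kg4, Kg3, Nc3, Na3, Nd2, c5, e3, e4.
Count: 13.

13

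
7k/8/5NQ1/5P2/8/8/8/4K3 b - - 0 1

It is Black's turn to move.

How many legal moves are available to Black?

0

Black to move; king on h8.
In check: no.
Legal moves: none.
Count: 0.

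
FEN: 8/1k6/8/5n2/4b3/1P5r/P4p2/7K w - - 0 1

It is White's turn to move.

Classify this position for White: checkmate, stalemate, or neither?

White to move; white king on h1.
In check: yes, from the black rook on h3 and the black bishop on e4.
King squares — g1: attacked by Pf2; g2: attacked by Be4; h2: attacked by Rh3.
Legal moves for White: none.
In check with no legal moves → checkmate.

checkmate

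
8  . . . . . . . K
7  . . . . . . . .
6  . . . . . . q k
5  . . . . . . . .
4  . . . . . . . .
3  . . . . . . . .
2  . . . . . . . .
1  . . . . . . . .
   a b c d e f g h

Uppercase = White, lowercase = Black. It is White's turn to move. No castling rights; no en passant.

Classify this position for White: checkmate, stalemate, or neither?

White to move; white king on h8.
In check: no.
King squares — g7: attacked by Qg6; h7: attacked by Qg6; g8: attacked by Qg6.
Legal moves for White: none.
Not in check and no legal moves → stalemate.

stalemate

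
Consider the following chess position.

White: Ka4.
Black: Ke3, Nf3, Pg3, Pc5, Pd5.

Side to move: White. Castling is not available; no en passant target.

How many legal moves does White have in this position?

White to move; king on a4.
In check: no.
Legal moves: Kb5, Ka5, Kb3, Ka3.
Count: 4.

4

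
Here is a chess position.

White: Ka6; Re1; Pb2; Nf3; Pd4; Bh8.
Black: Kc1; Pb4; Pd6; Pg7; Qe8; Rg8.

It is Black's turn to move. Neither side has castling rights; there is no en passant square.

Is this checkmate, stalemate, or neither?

Black to move; black king on c1.
In check: yes, from the white rook on e1.
King squares — b1: attacked by Re1; d1: attacked by Re1; b2: available; c2: available; d2: attacked by Nf3.
Legal moves for Black: Kc2, Kxb2, Qxe1.
Black is in check but has 3 legal moves → neither.

neither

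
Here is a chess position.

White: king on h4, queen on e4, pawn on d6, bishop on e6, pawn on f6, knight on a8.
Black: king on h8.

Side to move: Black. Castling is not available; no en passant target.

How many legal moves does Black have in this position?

Black to move; king on h8.
In check: no.
Legal moves: none.
Count: 0.

0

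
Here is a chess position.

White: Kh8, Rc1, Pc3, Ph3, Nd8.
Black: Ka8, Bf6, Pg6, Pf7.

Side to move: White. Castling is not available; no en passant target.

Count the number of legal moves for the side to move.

White to move; king on h8.
In check: yes, from the black bishop on f6.
Legal moves: Kg8, Kh7.
Count: 2.

2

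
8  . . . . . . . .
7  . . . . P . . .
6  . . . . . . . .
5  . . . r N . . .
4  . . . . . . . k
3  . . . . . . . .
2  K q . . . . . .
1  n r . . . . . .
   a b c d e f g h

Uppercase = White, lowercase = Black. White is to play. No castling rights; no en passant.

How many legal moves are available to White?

White to move; king on a2.
In check: yes, from the black queen on b2.
Legal moves: none.
Count: 0.

0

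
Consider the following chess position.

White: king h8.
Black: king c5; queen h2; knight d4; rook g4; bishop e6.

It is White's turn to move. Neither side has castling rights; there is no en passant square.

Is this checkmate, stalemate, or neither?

checkmate

White to move; white king on h8.
In check: yes, from the black queen on h2.
King squares — g7: attacked by Rg4; h7: attacked by Qh2; g8: attacked by Rg4.
Legal moves for White: none.
In check with no legal moves → checkmate.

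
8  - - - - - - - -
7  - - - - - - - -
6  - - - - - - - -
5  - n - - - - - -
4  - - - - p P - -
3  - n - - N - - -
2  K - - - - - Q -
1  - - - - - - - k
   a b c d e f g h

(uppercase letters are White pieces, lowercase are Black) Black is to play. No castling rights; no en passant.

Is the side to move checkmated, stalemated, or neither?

checkmate

Black to move; black king on h1.
In check: yes, from the white queen on g2.
King squares — g1: attacked by Qg2; g2: attacked by Ne3; h2: attacked by Qg2.
Legal moves for Black: none.
In check with no legal moves → checkmate.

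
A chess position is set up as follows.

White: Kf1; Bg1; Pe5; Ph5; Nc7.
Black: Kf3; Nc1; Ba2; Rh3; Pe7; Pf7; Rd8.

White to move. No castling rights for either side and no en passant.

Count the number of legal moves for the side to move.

16

White to move; king on f1.
In check: no.
Legal moves: Ne8, Na8, Ne6, Na6, Nd5, Nb5, Ba7, Bb6, Bc5, Bd4, Be3, Bh2, Bf2, Ke1, h6, e6.
Count: 16.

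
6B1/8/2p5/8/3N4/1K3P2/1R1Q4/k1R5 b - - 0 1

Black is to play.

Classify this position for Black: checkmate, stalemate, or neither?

checkmate

Black to move; black king on a1.
In check: yes, from the white rook on c1.
King squares — b1: attacked by Rc1; a2: attacked by Rb2; b2: attacked by Qd2.
Legal moves for Black: none.
In check with no legal moves → checkmate.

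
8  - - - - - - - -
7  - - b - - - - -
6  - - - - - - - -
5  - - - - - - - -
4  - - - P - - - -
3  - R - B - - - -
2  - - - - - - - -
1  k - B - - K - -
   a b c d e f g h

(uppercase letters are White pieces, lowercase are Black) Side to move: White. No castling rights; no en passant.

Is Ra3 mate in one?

yes

After Ra3: black king on a1; in check: yes, from the white rook on a3.
King squares — b1: attacked by Bd3; a2: attacked by Ra3; b2: attacked by Bc1.
Black has no legal moves → checkmate.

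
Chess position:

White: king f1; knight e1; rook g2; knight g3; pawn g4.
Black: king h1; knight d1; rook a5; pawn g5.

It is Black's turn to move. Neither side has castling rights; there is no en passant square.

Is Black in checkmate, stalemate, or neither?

checkmate

Black to move; black king on h1.
In check: yes, from the white knight on g3.
King squares — g1: attacked by Kf1; g2: attacked by Ne1; h2: attacked by Rg2.
Legal moves for Black: none.
In check with no legal moves → checkmate.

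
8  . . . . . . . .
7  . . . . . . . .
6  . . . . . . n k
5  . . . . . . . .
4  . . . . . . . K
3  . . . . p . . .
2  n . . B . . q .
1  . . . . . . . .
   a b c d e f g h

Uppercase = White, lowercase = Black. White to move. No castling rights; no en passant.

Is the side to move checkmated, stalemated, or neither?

checkmate

White to move; white king on h4.
In check: yes, from the black knight on g6.
King squares — g3: attacked by Qg2; h3: attacked by Qg2; g4: attacked by Qg2; g5: attacked by Qg2; h5: attacked by Kh6.
Legal moves for White: none.
In check with no legal moves → checkmate.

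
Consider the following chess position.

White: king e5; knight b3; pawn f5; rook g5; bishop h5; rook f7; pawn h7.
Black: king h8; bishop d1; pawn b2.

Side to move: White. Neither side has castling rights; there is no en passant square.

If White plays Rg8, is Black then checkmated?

After Rg8: black king on h8; in check: yes, from the white rook on g8.
King squares — g7: attacked by Rf7; h7: attacked by Rf7; g8: attacked by Ph7.
Black has no legal moves → checkmate.

yes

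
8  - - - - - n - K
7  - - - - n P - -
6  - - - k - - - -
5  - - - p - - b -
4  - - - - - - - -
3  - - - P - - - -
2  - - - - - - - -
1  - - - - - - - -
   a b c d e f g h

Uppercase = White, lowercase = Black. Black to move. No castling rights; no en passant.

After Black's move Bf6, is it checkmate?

After Bf6: white king on h8; in check: yes, from the black bishop on f6.
King squares — g7: attacked by Bf6; h7: attacked by Nf8; g8: attacked by Ne7.
White has no legal moves → checkmate.

yes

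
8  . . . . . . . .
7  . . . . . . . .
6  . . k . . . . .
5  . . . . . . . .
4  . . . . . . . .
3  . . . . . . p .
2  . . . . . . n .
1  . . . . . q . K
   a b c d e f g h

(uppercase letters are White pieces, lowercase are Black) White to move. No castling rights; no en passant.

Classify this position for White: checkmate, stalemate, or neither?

checkmate

White to move; white king on h1.
In check: yes, from the black queen on f1.
King squares — g1: attacked by Qf1; g2: attacked by Qf1; h2: attacked by Pg3.
Legal moves for White: none.
In check with no legal moves → checkmate.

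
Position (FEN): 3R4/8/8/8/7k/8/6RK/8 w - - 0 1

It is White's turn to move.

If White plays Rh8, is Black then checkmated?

After Rh8: black king on h4; in check: yes, from the white rook on h8.
King squares — g3: attacked by Rg2; h3: attacked by Kh2; g4: attacked by Rg2; g5: attacked by Rg2; h5: attacked by Rh8.
Black has no legal moves → checkmate.

yes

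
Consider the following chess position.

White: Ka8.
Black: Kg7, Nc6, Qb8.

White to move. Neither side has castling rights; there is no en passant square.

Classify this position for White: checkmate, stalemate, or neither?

checkmate

White to move; white king on a8.
In check: yes, from the black queen on b8.
King squares — a7: attacked by Nc6; b7: attacked by Qb8; b8: attacked by Nc6.
Legal moves for White: none.
In check with no legal moves → checkmate.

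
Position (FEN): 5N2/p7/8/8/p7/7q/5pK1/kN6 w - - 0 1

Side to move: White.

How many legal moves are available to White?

White to move; king on g2.
In check: yes, from the black queen on h3.
Legal moves: Kxh3, Kxf2.
Count: 2.

2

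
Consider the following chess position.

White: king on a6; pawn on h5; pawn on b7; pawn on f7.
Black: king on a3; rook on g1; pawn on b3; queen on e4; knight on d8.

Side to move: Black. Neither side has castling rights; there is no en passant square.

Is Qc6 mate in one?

After Qc6: white king on a6; in check: yes, from the black queen on c6.
White has 2 legal replies: Ka7, Ka5.
In check but a legal move exists → not checkmate.

no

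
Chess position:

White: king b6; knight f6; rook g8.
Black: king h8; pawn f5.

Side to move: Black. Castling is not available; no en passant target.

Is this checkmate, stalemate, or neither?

Black to move; black king on h8.
In check: yes, from the white rook on g8.
King squares — g7: attacked by Rg8; h7: attacked by Nf6; g8: attacked by Nf6.
Legal moves for Black: none.
In check with no legal moves → checkmate.

checkmate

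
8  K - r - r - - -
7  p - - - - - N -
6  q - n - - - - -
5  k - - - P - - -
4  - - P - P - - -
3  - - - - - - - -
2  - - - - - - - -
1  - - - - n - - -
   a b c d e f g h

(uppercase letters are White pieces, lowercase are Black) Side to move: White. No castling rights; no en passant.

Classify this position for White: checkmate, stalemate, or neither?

checkmate

White to move; white king on a8.
In check: yes, from the black rook on c8.
King squares — a7: attacked by Qa6; b7: attacked by Qa6; b8: attacked by Nc6.
Legal moves for White: none.
In check with no legal moves → checkmate.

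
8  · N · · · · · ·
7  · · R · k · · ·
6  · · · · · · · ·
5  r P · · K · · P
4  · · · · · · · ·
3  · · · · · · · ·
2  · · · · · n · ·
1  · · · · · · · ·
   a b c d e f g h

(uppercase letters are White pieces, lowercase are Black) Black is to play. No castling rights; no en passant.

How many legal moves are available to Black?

Black to move; king on e7.
In check: yes, from the white rook on c7.
Legal moves: Kf8, Ke8, Kd8.
Count: 3.

3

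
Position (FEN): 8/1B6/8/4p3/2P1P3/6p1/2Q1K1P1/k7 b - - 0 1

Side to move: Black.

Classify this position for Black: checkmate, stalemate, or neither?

stalemate

Black to move; black king on a1.
In check: no.
King squares — b1: attacked by Qc2; a2: attacked by Qc2; b2: attacked by Qc2.
Legal moves for Black: none.
Not in check and no legal moves → stalemate.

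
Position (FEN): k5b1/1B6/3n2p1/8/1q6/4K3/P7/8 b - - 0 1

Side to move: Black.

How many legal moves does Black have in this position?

Black to move; king on a8.
In check: yes, from the white bishop on b7.
Legal moves: Kb8, Kxb7, Ka7, Nxb7, Qxb7.
Count: 5.

5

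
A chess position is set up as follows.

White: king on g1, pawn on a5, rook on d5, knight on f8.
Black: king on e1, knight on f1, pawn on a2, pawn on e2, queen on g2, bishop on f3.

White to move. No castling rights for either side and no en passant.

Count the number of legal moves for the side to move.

White to move; king on g1.
In check: yes, from the black queen on g2.
Legal moves: none.
Count: 0.

0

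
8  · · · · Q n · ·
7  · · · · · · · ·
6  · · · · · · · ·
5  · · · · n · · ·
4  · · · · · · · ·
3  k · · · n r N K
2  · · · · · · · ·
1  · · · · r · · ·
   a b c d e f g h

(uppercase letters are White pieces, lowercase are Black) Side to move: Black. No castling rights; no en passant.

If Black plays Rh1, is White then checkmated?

yes

After Rh1: white king on h3; in check: yes, from the black rook on h1.
King squares — g2: attacked by Ne3; h2: attacked by Rh1; g3: own knight; g4: attacked by Ne3; h4: attacked by Rh1.
White has no legal moves → checkmate.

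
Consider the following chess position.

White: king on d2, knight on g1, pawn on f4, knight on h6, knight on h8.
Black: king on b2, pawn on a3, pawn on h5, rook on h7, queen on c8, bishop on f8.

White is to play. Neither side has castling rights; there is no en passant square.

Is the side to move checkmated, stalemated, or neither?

neither

White to move; white king on d2.
In check: no.
Legal moves for White: N8f7, Ng6, Ng8, N6f7, Nf5, Ng4, Ke3, Kd3, Ke2, Ke1, Kd1, Nh3, Nf3, Ne2, f5.
White has 15 legal moves and is not in check → neither.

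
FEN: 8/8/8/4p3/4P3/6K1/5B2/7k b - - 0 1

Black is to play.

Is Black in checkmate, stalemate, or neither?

stalemate

Black to move; black king on h1.
In check: no.
King squares — g1: attacked by Bf2; g2: attacked by Kg3; h2: attacked by Kg3.
Legal moves for Black: none.
Not in check and no legal moves → stalemate.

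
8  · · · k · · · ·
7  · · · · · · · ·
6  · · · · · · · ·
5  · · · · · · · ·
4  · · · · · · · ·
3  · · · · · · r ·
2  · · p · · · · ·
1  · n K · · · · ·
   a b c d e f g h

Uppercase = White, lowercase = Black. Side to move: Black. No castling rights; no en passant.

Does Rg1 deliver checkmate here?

no

After Rg1: white king on c1; in check: yes, from the black rook on g1.
White has 2 legal replies: Kxc2, Kb2.
In check but a legal move exists → not checkmate.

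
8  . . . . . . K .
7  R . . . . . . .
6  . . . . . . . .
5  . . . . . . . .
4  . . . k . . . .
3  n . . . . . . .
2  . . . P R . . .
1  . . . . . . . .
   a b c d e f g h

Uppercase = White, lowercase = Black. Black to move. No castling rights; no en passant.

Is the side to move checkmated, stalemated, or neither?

Black to move; black king on d4.
In check: no.
Legal moves for Black: Kd5, Kc5, Kc4, Kd3, Nb5, Nc4, Nc2, Nb1.
Black has 8 legal moves and is not in check → neither.

neither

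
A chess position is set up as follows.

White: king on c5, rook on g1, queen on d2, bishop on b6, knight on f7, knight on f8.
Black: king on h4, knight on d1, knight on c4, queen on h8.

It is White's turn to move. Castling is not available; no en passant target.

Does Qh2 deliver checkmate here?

yes

After Qh2: black king on h4; in check: yes, from the white queen on h2.
King squares — g3: attacked by Rg1; h3: attacked by Qh2; g4: attacked by Rg1; g5: attacked by Rg1; h5: attacked by Qh2.
Black has no legal moves → checkmate.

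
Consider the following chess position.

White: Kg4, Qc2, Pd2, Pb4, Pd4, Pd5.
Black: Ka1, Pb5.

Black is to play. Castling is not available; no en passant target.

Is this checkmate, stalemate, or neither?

Black to move; black king on a1.
In check: no.
King squares — b1: attacked by Qc2; a2: attacked by Qc2; b2: attacked by Qc2.
Legal moves for Black: none.
Not in check and no legal moves → stalemate.

stalemate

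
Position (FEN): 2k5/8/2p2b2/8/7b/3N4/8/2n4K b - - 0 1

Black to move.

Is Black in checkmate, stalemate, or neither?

Black to move; black king on c8.
In check: no.
Legal moves for Black include: Kd8, Kb8, Kd7, Kc7, Kb7, Bh8, Bd8, Bg7, Be7, Bfg5, Be5, Bd4, Bc3, Bb2, Ba1, Bhg5, Bg3, Bf2, ... (list truncated; more exist).
Black has legal moves and is not in check → neither.

neither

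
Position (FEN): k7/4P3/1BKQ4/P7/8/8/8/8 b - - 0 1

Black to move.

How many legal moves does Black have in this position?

0

Black to move; king on a8.
In check: no.
Legal moves: none.
Count: 0.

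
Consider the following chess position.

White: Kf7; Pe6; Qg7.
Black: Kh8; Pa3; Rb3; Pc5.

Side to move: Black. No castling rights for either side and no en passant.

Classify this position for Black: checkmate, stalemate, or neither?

Black to move; black king on h8.
In check: yes, from the white queen on g7.
King squares — g7: attacked by Kf7; h7: attacked by Qg7; g8: attacked by Kf7.
Legal moves for Black: none.
In check with no legal moves → checkmate.

checkmate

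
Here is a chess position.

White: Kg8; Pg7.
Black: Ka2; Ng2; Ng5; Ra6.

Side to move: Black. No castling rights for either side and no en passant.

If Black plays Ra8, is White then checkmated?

yes

After Ra8: white king on g8; in check: yes, from the black rook on a8.
King squares — f7: attacked by Ng5; g7: own pawn; h7: attacked by Ng5; f8: attacked by Ra8; h8: attacked by Ra8.
White has no legal moves → checkmate.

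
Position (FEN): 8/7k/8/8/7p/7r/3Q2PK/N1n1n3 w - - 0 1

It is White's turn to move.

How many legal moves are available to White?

White to move; king on h2.
In check: yes, from the black rook on h3.
Legal moves: Kxh3, Kg1, gxh3.
Count: 3.

3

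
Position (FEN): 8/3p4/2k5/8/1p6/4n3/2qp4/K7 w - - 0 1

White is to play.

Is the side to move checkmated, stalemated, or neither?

stalemate

White to move; white king on a1.
In check: no.
King squares — b1: attacked by Qc2; a2: attacked by Qc2; b2: attacked by Qc2.
Legal moves for White: none.
Not in check and no legal moves → stalemate.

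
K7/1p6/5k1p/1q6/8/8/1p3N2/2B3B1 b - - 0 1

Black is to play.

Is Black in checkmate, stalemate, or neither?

neither

Black to move; black king on f6.
In check: no.
Legal moves for Black include: Kg7, Kf7, Ke7, Kg6, Ke6, Kf5, Ke5, Qe8+, Qd7, Qc6, Qb6, Qa6+, Qh5, Qg5, Qf5, Qe5, Qd5, Qc5, ... (list truncated; more exist).
Black has legal moves and is not in check → neither.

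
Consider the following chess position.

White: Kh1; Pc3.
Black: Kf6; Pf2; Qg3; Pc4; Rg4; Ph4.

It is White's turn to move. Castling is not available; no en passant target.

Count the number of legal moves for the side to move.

0

White to move; king on h1.
In check: no.
Legal moves: none.
Count: 0.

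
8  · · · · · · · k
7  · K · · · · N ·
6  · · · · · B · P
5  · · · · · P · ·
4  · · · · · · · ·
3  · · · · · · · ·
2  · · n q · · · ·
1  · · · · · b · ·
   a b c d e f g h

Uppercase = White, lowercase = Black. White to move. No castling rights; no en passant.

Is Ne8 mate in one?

no

After Ne8: black king on h8; in check: yes, from the white bishop on f6.
Black has 2 legal replies: Kg8, Kh7.
In check but a legal move exists → not checkmate.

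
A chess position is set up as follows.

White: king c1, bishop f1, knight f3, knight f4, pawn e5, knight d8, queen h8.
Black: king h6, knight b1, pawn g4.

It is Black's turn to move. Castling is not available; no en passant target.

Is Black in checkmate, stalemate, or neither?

checkmate

Black to move; black king on h6.
In check: yes, from the white queen on h8.
King squares — g5: attacked by Nf3; h5: attacked by Nf4; g6: attacked by Nf4; g7: attacked by Qh8; h7: attacked by Qh8.
Legal moves for Black: none.
In check with no legal moves → checkmate.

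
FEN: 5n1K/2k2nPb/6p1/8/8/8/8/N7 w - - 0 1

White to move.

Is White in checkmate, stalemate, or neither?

White to move; white king on h8.
In check: yes, from the black knight on f7.
King squares — g7: own pawn; h7: attacked by Nf8; g8: attacked by Bh7.
Legal moves for White: none.
In check with no legal moves → checkmate.

checkmate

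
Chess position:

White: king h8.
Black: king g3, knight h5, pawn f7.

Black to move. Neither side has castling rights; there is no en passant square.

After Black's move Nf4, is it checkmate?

After Nf4: white king on h8; in check: no.
White is not in check, so this cannot be checkmate.

no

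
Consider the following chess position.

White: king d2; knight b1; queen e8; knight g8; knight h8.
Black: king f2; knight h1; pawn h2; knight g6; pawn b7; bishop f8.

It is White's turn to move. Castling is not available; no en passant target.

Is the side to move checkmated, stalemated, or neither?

White to move; white king on d2.
In check: no.
Legal moves for White include: Nf7, Nxg6, Ne7, Nh6, Nf6, Qxf8+, Qd8, Qc8, Qb8, Qa8, Qf7+, Qe7, Qd7, Qxg6, Qe6, Qc6, Qe5, Qb5, ... (list truncated; more exist).
White has legal moves and is not in check → neither.

neither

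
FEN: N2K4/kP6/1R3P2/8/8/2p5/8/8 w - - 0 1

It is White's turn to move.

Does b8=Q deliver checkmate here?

yes

After b8=Q: black king on a7; in check: yes, from the white queen on b8.
King squares — a6: attacked by Rb6; b6: attacked by Na8; b7: attacked by Rb6; a8: attacked by Qb8; b8: attacked by Rb6.
Black has no legal moves → checkmate.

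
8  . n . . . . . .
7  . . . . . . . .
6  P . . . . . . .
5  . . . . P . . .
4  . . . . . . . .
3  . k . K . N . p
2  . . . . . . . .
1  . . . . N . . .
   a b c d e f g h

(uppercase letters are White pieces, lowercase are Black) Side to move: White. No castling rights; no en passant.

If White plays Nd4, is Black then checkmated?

no

After Nd4: black king on b3; in check: yes, from the white knight on d4.
Black has 5 legal replies: Kb4, Ka4, Ka3, Kb2, Ka2.
In check but a legal move exists → not checkmate.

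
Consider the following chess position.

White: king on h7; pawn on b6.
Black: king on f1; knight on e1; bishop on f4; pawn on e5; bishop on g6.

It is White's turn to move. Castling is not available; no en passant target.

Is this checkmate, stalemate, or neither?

White to move; white king on h7.
In check: yes, from the black bishop on g6.
King squares — g6: available; h6: attacked by Bf4; g7: available; g8: available; h8: available.
Legal moves for White: Kh8, Kg8, Kg7, Kxg6.
White is in check but has 4 legal moves → neither.

neither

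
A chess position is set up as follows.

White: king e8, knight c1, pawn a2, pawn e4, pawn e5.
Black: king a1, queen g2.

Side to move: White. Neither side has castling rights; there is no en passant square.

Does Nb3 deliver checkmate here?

After Nb3: black king on a1; in check: yes, from the white knight on b3.
Black has 3 legal replies: Kb2, Kxa2, Kb1.
In check but a legal move exists → not checkmate.

no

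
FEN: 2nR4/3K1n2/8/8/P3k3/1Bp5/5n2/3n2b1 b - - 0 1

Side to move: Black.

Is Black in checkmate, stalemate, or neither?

neither

Black to move; black king on e4.
In check: no.
Legal moves for Black include: Ne7, Na7, Ncd6, Nb6+, Nh8, Nxd8, Nh6, Nfd6, Ng5, Ne5+, Kf5, Ke5, Kf4, Kd4, Kf3, Ke3, Kd3, Ng4, ... (list truncated; more exist).
Black has legal moves and is not in check → neither.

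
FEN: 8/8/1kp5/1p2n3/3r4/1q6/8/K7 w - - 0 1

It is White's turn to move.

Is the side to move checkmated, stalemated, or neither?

White to move; white king on a1.
In check: no.
King squares — b1: attacked by Qb3; a2: attacked by Qb3; b2: attacked by Qb3.
Legal moves for White: none.
Not in check and no legal moves → stalemate.

stalemate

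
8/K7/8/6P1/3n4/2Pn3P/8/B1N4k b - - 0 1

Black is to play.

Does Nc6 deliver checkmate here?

After Nc6: white king on a7; in check: yes, from the black knight on c6.
White has 4 legal replies: Ka8, Kb7, Kb6, Ka6.
In check but a legal move exists → not checkmate.

no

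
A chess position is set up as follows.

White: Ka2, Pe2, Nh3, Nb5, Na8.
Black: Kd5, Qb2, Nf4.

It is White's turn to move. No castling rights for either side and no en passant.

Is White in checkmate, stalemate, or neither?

White to move; white king on a2.
In check: yes, from the black queen on b2.
Legal moves for White: Kxb2.
White is in check but has 1 legal move → neither.

neither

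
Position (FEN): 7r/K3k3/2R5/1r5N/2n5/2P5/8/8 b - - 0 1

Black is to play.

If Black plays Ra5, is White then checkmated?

After Ra5: white king on a7; in check: yes, from the black rook on a5.
White has 2 legal replies: Kb7, Ra6.
In check but a legal move exists → not checkmate.

no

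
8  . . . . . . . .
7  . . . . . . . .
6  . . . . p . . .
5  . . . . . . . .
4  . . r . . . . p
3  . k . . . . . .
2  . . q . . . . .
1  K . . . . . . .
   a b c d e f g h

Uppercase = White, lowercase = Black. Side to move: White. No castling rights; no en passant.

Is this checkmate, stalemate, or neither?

stalemate

White to move; white king on a1.
In check: no.
King squares — b1: attacked by Qc2; a2: attacked by Qc2; b2: attacked by Qc2.
Legal moves for White: none.
Not in check and no legal moves → stalemate.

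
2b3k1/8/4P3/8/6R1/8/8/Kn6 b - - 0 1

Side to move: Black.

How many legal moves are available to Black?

Black to move; king on g8.
In check: yes, from the white rook on g4.
Legal moves: Kh8, Kf8, Kh7.
Count: 3.

3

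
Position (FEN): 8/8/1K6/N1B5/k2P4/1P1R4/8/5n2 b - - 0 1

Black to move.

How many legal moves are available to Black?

Black to move; king on a4.
In check: yes, from the white pawn on b3.
Legal moves: none.
Count: 0.

0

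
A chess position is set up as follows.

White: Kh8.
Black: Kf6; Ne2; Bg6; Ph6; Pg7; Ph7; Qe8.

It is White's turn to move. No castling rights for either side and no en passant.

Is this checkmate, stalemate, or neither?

White to move; white king on h8.
In check: yes, from the black queen on e8.
King squares — g7: attacked by Kf6; h7: attacked by Bg6; g8: attacked by Qe8.
Legal moves for White: none.
In check with no legal moves → checkmate.

checkmate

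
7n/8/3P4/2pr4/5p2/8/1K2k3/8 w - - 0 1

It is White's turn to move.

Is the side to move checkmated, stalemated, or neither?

White to move; white king on b2.
In check: no.
Legal moves for White: Kc3, Kb3, Ka3, Kc2, Ka2, Kc1, Kb1, Ka1, d7.
White has 9 legal moves and is not in check → neither.

neither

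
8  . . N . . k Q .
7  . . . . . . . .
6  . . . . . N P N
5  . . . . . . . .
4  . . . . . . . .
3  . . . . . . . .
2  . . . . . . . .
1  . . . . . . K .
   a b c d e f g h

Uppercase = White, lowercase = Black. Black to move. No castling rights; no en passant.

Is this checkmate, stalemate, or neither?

checkmate

Black to move; black king on f8.
In check: yes, from the white queen on g8.
King squares — e7: attacked by Nc8; f7: attacked by Pg6; g7: attacked by Qg8; e8: attacked by Nf6; g8: attacked by Nf6.
Legal moves for Black: none.
In check with no legal moves → checkmate.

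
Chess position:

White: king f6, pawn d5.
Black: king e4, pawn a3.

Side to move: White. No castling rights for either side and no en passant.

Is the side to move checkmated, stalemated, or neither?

neither

White to move; white king on f6.
In check: no.
Legal moves for White: Kg7, Kf7, Ke7, Kg6, Ke6, Kg5, d6.
White has 7 legal moves and is not in check → neither.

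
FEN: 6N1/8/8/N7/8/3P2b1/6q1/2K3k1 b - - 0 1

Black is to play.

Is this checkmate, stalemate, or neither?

neither

Black to move; black king on g1.
In check: no.
Legal moves for Black include: Bb8, Bc7, Bd6, Be5, Bh4, Bf4+, Bh2, Bf2, Be1, Qa8, Qb7, Qc6+, Qd5, Qe4, Qh3, Qf3, Qh2, Qf2, ... (list truncated; more exist).
Black has legal moves and is not in check → neither.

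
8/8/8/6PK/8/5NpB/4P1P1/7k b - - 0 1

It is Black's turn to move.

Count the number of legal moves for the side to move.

Black to move; king on h1.
In check: no.
Legal moves: none.
Count: 0.

0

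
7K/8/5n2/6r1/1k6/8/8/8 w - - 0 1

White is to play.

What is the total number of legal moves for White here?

0

White to move; king on h8.
In check: no.
Legal moves: none.
Count: 0.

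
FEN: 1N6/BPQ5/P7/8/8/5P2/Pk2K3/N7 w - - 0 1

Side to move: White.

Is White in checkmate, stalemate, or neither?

neither

White to move; white king on e2.
In check: no.
Legal moves for White include: Nd7, Nc6, Qd8, Qc8, Qh7, Qg7+, Qf7, Qe7, Qd7, Qd6, Qc6, Qb6+, Qe5+, Qc5, Qa5, Qf4, Qc4, Qg3, ... (list truncated; more exist).
White has legal moves and is not in check → neither.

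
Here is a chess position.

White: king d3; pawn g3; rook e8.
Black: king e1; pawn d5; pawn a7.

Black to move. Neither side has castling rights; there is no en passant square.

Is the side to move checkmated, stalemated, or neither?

Black to move; black king on e1.
In check: yes, from the white rook on e8.
Legal moves for Black: Kf2, Kf1, Kd1.
Black is in check but has 3 legal moves → neither.

neither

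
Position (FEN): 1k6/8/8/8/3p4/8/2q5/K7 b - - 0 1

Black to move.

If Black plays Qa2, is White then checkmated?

no

After Qa2: white king on a1; in check: yes, from the black queen on a2.
White has 1 legal reply: Kxa2.
In check but a legal move exists → not checkmate.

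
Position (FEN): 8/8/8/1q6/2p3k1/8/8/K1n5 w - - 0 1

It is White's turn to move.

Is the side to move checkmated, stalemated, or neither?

White to move; white king on a1.
In check: no.
King squares — b1: attacked by Qb5; a2: attacked by Nc1; b2: attacked by Qb5.
Legal moves for White: none.
Not in check and no legal moves → stalemate.

stalemate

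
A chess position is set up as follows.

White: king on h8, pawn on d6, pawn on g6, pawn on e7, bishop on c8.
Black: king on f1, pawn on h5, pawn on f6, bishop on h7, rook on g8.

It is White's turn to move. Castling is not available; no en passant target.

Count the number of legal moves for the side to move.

1

White to move; king on h8.
In check: yes, from the black rook on g8.
Legal moves: Kxh7.
Count: 1.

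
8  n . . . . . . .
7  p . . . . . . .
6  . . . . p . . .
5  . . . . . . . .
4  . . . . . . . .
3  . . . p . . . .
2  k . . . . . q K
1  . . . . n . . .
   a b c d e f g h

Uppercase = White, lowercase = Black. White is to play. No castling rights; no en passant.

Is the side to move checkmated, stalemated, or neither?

checkmate

White to move; white king on h2.
In check: yes, from the black queen on g2.
King squares — g1: attacked by Qg2; h1: attacked by Qg2; g2: attacked by Ne1; g3: attacked by Qg2; h3: attacked by Qg2.
Legal moves for White: none.
In check with no legal moves → checkmate.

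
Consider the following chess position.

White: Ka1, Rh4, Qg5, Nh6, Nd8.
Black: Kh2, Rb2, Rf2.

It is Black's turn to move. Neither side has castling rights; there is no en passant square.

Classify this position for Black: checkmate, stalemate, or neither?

Black to move; black king on h2.
In check: yes, from the white rook on h4.
King squares — g1: attacked by Qg5; h1: attacked by Rh4; g2: attacked by Qg5; g3: attacked by Qg5; h3: attacked by Rh4.
Legal moves for Black: none.
In check with no legal moves → checkmate.

checkmate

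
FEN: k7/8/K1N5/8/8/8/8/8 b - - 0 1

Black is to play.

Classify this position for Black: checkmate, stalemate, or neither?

stalemate

Black to move; black king on a8.
In check: no.
King squares — a7: attacked by Ka6; b7: attacked by Ka6; b8: attacked by Nc6.
Legal moves for Black: none.
Not in check and no legal moves → stalemate.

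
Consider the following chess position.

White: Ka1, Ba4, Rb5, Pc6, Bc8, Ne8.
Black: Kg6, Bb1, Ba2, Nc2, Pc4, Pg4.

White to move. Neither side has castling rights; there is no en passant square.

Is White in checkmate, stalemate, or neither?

neither

White to move; white king on a1.
In check: yes, from the black knight on c2.
King squares — b1: attacked by Ba2; a2: attacked by Bb1; b2: available.
Legal moves for White: Kb2, Bxc2+.
White is in check but has 2 legal moves → neither.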